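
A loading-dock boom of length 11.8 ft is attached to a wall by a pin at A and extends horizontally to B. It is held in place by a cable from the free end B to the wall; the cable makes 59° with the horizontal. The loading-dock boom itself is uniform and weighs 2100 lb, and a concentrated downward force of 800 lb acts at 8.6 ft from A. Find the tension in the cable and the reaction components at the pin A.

ΣM about A: T·sin59°·11.8 − 2100·5.9 − 800·8.6 = 0 → T = 19270/(11.8·0.857167) = 1905.17 ≈ 1905 lb.
ΣF_x = 0: A_x − T·cos59° = 0 → A_x = 1905.17 × 0.515038 = 981.2 lb.
ΣF_y = 0: A_y + T·sin59° − 2100 − 800 = 0 → A_y = 2900 − 1905.17 × 0.857167 = 1267 lb.

T = 1905 lb, A_x = 981.2 lb, A_y = 1267 lb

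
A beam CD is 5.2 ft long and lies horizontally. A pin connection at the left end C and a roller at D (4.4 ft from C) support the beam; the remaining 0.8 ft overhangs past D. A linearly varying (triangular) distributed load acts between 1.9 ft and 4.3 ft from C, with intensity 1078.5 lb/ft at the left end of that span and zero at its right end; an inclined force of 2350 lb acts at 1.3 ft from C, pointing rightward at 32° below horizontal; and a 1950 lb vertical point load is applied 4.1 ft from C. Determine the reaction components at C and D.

C_x = -1993 lb, C_y = 1510 lb, D_y = 2979 lb

Resultant of the triangular load: ½ × 1078.5 × 2.4 = 1294.2 lb, acting at 2.7 ft from C (one-third of the span from the peak).
Moments about C: D_y·4.4 − (½·1078.5·2.4)·2.7 − 2350·sin32°·1.3 − 1950·4.1 = 0 → D_y = 13108.2/4.4 = 2979.14 ≈ 2979 lb.
ΣF_y = 0: C_y + 2979.14 − ½·1078.5·2.4 − 2350·sin32° − 1950 = 0 → C_y = 1510 lb.
ΣF_x = 0: C_x + 2350·cos32° = 0 → C_x = -1993 lb.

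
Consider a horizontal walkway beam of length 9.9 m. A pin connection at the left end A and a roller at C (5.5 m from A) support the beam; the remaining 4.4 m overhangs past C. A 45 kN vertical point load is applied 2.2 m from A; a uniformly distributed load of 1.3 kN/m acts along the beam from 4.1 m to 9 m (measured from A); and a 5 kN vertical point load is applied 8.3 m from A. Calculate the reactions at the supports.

A_x = 0, A_y = 23.24 kN, C_y = 33.13 kN

Resultant of the distributed load: 1.3 × 4.9 = 6.37 kN at 6.55 m from A.
ΣM about A: C_y·5.5 − 45·2.2 − (1.3·4.9)·6.55 − 5·8.3 = 0 → C_y = 182.2235/5.5 = 33.1315 ≈ 33.13 kN.
ΣF_y = 0: A_y + 33.1315 − 45 − 1.3·4.9 − 5 = 0 → A_y = 23.24 kN.
ΣF_x = 0: no horizontal applied forces, so A_x = 0.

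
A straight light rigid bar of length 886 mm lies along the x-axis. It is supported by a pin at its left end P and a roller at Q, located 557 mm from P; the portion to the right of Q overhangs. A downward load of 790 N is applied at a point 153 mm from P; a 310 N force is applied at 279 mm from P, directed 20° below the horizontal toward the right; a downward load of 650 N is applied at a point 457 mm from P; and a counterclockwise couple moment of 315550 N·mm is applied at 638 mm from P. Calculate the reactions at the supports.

P_x = -291.3 N, P_y = 1309 N, Q_y = 236.9 N

Taking moments about P: Q_y·557 − 790·153 − 310·sin20°·279 − 650·457 + 315550 = 0 → Q_y = 131951/557 = 236.896 ≈ 236.9 N.
ΣF_y = 0: P_y + 236.896 − 790 − 310·sin20° − 650 = 0 → P_y = 1309 N.
ΣF_x = 0: P_x + 310·cos20° = 0 → P_x = -291.3 N.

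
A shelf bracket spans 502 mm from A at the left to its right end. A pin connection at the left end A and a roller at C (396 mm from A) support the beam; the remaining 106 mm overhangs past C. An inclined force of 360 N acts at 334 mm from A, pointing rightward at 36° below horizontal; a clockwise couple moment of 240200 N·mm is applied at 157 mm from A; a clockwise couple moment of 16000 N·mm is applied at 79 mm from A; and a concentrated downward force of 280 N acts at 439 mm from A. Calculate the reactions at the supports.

Moments about A: C_y·396 − 360·sin36°·334 − 240200 − 16000 − 280·439 = 0 → C_y = 449795/396 = 1135.85 ≈ 1136 N.
ΣF_y = 0: A_y + 1135.85 − 360·sin36° − 280 = 0 → A_y = -644.2 N.
ΣF_x = 0: A_x + 360·cos36° = 0 → A_x = -291.2 N.

A_x = -291.2 N, A_y = -644.2 N, C_y = 1136 N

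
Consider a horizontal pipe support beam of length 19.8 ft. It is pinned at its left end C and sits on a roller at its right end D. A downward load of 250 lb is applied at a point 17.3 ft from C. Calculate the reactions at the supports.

C_x = 0, C_y = 31.57 lb, D_y = 218.4 lb

Taking moments about C: D_y·19.8 − 250·17.3 = 0 → D_y = 4325/19.8 = 218.434 ≈ 218.4 lb.
ΣF_y = 0: C_y + 218.434 − 250 = 0 → C_y = 31.57 lb.
ΣF_x = 0: no horizontal applied forces, so C_x = 0.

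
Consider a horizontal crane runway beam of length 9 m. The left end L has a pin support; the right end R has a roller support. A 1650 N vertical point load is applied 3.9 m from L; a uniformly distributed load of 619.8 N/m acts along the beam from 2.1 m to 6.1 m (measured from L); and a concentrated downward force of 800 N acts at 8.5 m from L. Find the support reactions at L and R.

L_x = 0, L_y = 2329 N, R_y = 2600 N

Resultant of the distributed load: 619.8 × 4 = 2479.2 N at 4.1 m from L.
Taking moments about L: R_y·9 − 1650·3.9 − (619.8·4)·4.1 − 800·8.5 = 0 → R_y = 23399.72/9 = 2599.97 ≈ 2600 N.
ΣF_y = 0: L_y + 2599.97 − 1650 − 619.8·4 − 800 = 0 → L_y = 2329 N.
ΣF_x = 0: no horizontal applied forces, so L_x = 0.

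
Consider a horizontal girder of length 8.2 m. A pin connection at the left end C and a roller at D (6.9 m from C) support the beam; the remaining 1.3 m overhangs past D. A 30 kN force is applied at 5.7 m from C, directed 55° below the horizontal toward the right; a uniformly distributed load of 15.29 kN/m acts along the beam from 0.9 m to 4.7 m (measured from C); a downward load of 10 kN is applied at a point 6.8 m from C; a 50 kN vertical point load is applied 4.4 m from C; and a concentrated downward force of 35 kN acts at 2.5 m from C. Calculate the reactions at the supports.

C_x = -17.21 kN, C_y = 79.38 kN, D_y = 98.30 kN

Resultant of the distributed load: 15.29 × 3.8 = 58.102 kN at 2.8 m from C.
Moments about C: D_y·6.9 − 30·sin55°·5.7 − (15.29·3.8)·2.8 − 10·6.8 − 50·4.4 − 35·2.5 = 0 → D_y = 678.261/6.9 = 98.2987 ≈ 98.30 kN.
ΣF_y = 0: C_y + 98.2987 − 30·sin55° − 15.29·3.8 − 10 − 50 − 35 = 0 → C_y = 79.38 kN.
ΣF_x = 0: C_x + 30·cos55° = 0 → C_x = -17.21 kN.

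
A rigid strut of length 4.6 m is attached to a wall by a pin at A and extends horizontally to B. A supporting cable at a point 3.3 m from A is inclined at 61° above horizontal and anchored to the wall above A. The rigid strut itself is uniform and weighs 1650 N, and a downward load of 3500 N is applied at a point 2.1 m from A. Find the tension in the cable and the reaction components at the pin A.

T = 3861 N, A_x = 1872 N, A_y = 1773 N

ΣM about A: T·sin61°·3.3 − 1650·2.3 − 3500·2.1 = 0 → T = 11145/(3.3·0.87462) = 3861.42 ≈ 3861 N.
ΣF_x = 0: A_x − T·cos61° = 0 → A_x = 3861.42 × 0.48481 = 1872 N.
ΣF_y = 0: A_y + T·sin61° − 1650 − 3500 = 0 → A_y = 5150 − 3861.42 × 0.87462 = 1773 N.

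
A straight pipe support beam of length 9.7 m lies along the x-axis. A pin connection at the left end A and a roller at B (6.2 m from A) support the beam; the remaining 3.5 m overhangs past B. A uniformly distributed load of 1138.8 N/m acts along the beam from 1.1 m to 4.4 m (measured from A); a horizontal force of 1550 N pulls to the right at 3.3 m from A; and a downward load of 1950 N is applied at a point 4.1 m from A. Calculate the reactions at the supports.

A_x = -1550 N, A_y = 2752 N, B_y = 2956 N

Resultant of the distributed load: 1138.8 × 3.3 = 3758.04 N at 2.75 m from A.
Taking moments about A: B_y·6.2 − (1138.8·3.3)·2.75 − 1950·4.1 = 0 → B_y = 18329.61/6.2 = 2956.39 ≈ 2956 N.
ΣF_y = 0: A_y + 2956.39 − 1138.8·3.3 − 1950 = 0 → A_y = 2752 N.
ΣF_x = 0: A_x + 1550 = 0 → A_x = -1550 N.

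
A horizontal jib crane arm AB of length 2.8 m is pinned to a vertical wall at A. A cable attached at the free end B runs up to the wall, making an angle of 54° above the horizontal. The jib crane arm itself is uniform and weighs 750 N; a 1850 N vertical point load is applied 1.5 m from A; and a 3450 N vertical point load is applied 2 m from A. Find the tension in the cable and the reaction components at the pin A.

ΣM about A: T·sin54°·2.8 − 750·1.4 − 1850·1.5 − 3450·2 = 0 → T = 10725/(2.8·0.809017) = 4734.58 ≈ 4735 N.
ΣF_x = 0: A_x − T·cos54° = 0 → A_x = 4734.58 × 0.587785 = 2783 N.
ΣF_y = 0: A_y + T·sin54° − 750 − 1850 − 3450 = 0 → A_y = 6050 − 4734.58 × 0.809017 = 2220 N.

T = 4735 N, A_x = 2783 N, A_y = 2220 N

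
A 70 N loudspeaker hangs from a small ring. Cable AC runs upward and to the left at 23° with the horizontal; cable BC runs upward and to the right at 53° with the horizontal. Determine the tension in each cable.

ΣF_x = 0: −T_AC·cos23° + T_BC·cos53° = 0 → T_BC = 1.52955·T_AC.
ΣF_y = 0: T_AC·sin23° + T_BC·sin53° = 70.
Substitute: T_AC·(0.390731 + 1.52955·0.798636) = 70 → T_AC = 43.4166 ≈ 43.42 N.
Then T_BC = 1.52955 × 43.4166 = 66.41 N.

T_AC = 43.42 N, T_BC = 66.41 N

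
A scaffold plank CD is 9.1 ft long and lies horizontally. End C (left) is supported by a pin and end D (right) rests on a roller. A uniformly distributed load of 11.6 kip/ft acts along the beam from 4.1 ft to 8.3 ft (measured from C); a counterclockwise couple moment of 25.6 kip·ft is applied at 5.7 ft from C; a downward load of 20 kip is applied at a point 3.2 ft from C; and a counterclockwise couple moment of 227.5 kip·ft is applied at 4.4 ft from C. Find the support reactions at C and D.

Resultant of the distributed load: 11.6 × 4.2 = 48.72 kip at 6.2 ft from C.
Taking moments about C: D_y·9.1 − (11.6·4.2)·6.2 + 25.6 − 20·3.2 + 227.5 = 0 → D_y = 112.964/9.1 = 12.4136 ≈ 12.41 kip.
ΣF_y = 0: C_y + 12.4136 − 11.6·4.2 − 20 = 0 → C_y = 56.31 kip.
ΣF_x = 0: no horizontal applied forces, so C_x = 0.

C_x = 0, C_y = 56.31 kip, D_y = 12.41 kip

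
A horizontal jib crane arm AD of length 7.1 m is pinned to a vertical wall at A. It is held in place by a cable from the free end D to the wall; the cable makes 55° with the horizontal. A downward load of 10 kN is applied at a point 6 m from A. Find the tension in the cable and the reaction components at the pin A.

T = 10.32 kN, A_x = 5.917 kN, A_y = 1.549 kN

ΣM about A: T·sin55°·7.1 − 10·6 = 0 → T = 60/(7.1·0.819152) = 10.3164 ≈ 10.32 kN.
ΣF_x = 0: A_x − T·cos55° = 0 → A_x = 10.3164 × 0.573576 = 5.917 kN.
ΣF_y = 0: A_y + T·sin55° − 10 = 0 → A_y = 10 − 10.3164 × 0.819152 = 1.549 kN.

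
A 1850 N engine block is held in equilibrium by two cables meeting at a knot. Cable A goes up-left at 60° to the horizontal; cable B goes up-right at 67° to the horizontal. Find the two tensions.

ΣF_x = 0: −T_A·cos60° + T_B·cos67° = 0 → T_B = 1.27965·T_A.
ΣF_y = 0: T_A·sin60° + T_B·sin67° = 1850.
Substitute: T_A·(0.866025 + 1.27965·0.920505) = 1850 → T_A = 905.111 ≈ 905.1 N.
Then T_B = 1.27965 × 905.111 = 1158 N.

T_A = 905.1 N, T_B = 1158 N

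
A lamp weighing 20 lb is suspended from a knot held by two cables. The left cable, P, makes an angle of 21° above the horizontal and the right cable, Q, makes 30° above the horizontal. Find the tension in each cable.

ΣF_x = 0: −T_P·cos21° + T_Q·cos30° = 0 → T_Q = 1.07801·T_P.
ΣF_y = 0: T_P·sin21° + T_Q·sin30° = 20.
Substitute: T_P·(0.358368 + 1.07801·0.5) = 20 → T_P = 22.2873 ≈ 22.29 lb.
Then T_Q = 1.07801 × 22.2873 = 24.03 lb.

T_P = 22.29 lb, T_Q = 24.03 lb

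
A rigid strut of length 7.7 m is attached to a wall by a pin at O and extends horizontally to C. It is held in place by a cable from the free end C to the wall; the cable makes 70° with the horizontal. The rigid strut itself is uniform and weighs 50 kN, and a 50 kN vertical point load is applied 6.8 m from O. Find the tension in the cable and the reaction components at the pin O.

T = 73.59 kN, O_x = 25.17 kN, O_y = 30.84 kN

ΣM about O: T·sin70°·7.7 − 50·3.85 − 50·6.8 = 0 → T = 532.5/(7.7·0.939693) = 73.5941 ≈ 73.59 kN.
ΣF_x = 0: O_x − T·cos70° = 0 → O_x = 73.5941 × 0.34202 = 25.17 kN.
ΣF_y = 0: O_y + T·sin70° − 50 − 50 = 0 → O_y = 100 − 73.5941 × 0.939693 = 30.84 kN.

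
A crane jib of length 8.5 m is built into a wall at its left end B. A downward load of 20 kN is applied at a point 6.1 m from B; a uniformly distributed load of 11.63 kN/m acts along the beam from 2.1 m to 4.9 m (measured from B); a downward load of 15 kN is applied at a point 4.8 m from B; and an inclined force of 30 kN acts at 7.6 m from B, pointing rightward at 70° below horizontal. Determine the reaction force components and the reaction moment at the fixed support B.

B_x = -10.26 kN, B_y = 95.75 kN, M_B = 522.2 kN·m

Resultant of the distributed load: 11.63 × 2.8 = 32.564 kN at 3.5 m from B.
ΣF_x = 0: B_x + 30·cos70° = 0 → B_x = -10.26 kN.
ΣF_y = 0: B_y − 20 − 11.63·2.8 − 15 − 30·sin70° = 0 → B_y = 95.75 kN.
ΣM about B: M_B − 20·6.1 − (11.63·2.8)·3.5 − 15·4.8 − 30·sin70°·7.6 = 0 → M_B = 522.2 kN·m.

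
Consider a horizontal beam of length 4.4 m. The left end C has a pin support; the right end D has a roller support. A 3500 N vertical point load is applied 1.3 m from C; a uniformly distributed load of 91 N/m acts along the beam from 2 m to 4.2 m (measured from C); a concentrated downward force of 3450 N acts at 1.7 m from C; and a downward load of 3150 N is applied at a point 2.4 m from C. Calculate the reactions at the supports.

C_x = 0, C_y = 6074 N, D_y = 4226 N

Resultant of the distributed load: 91 × 2.2 = 200.2 N at 3.1 m from C.
Taking moments about C: D_y·4.4 − 3500·1.3 − (91·2.2)·3.1 − 3450·1.7 − 3150·2.4 = 0 → D_y = 18595.62/4.4 = 4226.28 ≈ 4226 N.
ΣF_y = 0: C_y + 4226.28 − 3500 − 91·2.2 − 3450 − 3150 = 0 → C_y = 6074 N.
ΣF_x = 0: no horizontal applied forces, so C_x = 0.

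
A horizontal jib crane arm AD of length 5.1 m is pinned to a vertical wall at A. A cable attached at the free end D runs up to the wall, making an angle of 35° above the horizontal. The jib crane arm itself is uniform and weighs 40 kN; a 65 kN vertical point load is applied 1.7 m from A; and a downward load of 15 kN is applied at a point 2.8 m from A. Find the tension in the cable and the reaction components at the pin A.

T = 87.00 kN, A_x = 71.27 kN, A_y = 70.10 kN

ΣM about A: T·sin35°·5.1 − 40·2.55 − 65·1.7 − 15·2.8 = 0 → T = 254.5/(5.1·0.573576) = 87.0015 ≈ 87.00 kN.
ΣF_x = 0: A_x − T·cos35° = 0 → A_x = 87.0015 × 0.819152 = 71.27 kN.
ΣF_y = 0: A_y + T·sin35° − 40 − 65 − 15 = 0 → A_y = 120 − 87.0015 × 0.573576 = 70.10 kN.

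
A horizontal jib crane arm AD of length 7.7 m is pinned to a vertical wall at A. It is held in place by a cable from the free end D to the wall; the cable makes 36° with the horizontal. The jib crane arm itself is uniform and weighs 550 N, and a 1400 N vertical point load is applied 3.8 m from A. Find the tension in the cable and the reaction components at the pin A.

T = 1643 N, A_x = 1329 N, A_y = 984.1 N

ΣM about A: T·sin36°·7.7 − 550·3.85 − 1400·3.8 = 0 → T = 7437.5/(7.7·0.587785) = 1643.3 ≈ 1643 N.
ΣF_x = 0: A_x − T·cos36° = 0 → A_x = 1643.3 × 0.809017 = 1329 N.
ΣF_y = 0: A_y + T·sin36° − 550 − 1400 = 0 → A_y = 1950 − 1643.3 × 0.587785 = 984.1 N.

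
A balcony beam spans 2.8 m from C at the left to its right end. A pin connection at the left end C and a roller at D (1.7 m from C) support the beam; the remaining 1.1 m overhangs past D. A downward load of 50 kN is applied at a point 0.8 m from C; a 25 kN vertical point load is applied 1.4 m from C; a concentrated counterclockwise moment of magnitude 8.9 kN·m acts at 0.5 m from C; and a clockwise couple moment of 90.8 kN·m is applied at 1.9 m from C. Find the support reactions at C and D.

C_x = 0, C_y = -17.29 kN, D_y = 92.29 kN

Taking moments about C: D_y·1.7 − 50·0.8 − 25·1.4 + 8.9 − 90.8 = 0 → D_y = 156.9/1.7 = 92.2941 ≈ 92.29 kN.
ΣF_y = 0: C_y + 92.2941 − 50 − 25 = 0 → C_y = -17.29 kN.
ΣF_x = 0: no horizontal applied forces, so C_x = 0.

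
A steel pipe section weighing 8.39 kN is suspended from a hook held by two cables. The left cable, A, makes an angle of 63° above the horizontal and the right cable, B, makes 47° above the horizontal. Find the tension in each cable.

T_A = 6.089 kN, T_B = 4.053 kN

ΣF_x = 0: −T_A·cos63° + T_B·cos47° = 0 → T_B = 0.665677·T_A.
ΣF_y = 0: T_A·sin63° + T_B·sin47° = 8.39.
Substitute: T_A·(0.891007 + 0.665677·0.731354) = 8.39 → T_A = 6.08919 ≈ 6.089 kN.
Then T_B = 0.665677 × 6.08919 = 4.053 kN.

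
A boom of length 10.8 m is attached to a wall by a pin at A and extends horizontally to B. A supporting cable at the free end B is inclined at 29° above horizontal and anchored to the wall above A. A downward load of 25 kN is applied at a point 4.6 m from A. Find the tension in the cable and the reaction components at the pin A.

ΣM about A: T·sin29°·10.8 − 25·4.6 = 0 → T = 115/(10.8·0.48481) = 21.9635 ≈ 21.96 kN.
ΣF_x = 0: A_x − T·cos29° = 0 → A_x = 21.9635 × 0.87462 = 19.21 kN.
ΣF_y = 0: A_y + T·sin29° − 25 = 0 → A_y = 25 − 21.9635 × 0.48481 = 14.35 kN.

T = 21.96 kN, A_x = 19.21 kN, A_y = 14.35 kN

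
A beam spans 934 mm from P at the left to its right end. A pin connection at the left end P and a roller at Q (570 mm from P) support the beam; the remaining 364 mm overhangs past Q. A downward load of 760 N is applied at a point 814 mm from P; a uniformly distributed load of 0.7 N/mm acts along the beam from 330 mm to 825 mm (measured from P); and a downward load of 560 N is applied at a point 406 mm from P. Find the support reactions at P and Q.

Resultant of the distributed load: 0.7 × 495 = 346.5 N at 577.5 mm from P.
Moments about P: Q_y·570 − 760·814 − (0.7·495)·577.5 − 560·406 = 0 → Q_y = 1046103.75/570 = 1835.27 ≈ 1835 N.
ΣF_y = 0: P_y + 1835.27 − 760 − 0.7·495 − 560 = 0 → P_y = -168.8 N.
ΣF_x = 0: no horizontal applied forces, so P_x = 0.

P_x = 0, P_y = -168.8 N, Q_y = 1835 N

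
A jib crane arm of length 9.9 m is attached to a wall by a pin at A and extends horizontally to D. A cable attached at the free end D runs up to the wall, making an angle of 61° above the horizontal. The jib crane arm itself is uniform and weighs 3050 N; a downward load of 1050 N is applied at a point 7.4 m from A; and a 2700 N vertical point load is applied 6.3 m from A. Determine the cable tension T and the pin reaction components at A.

T = 4605 N, A_x = 2233 N, A_y = 2772 N

ΣM about A: T·sin61°·9.9 − 3050·4.95 − 1050·7.4 − 2700·6.3 = 0 → T = 39877.5/(9.9·0.87462) = 4605.46 ≈ 4605 N.
ΣF_x = 0: A_x − T·cos61° = 0 → A_x = 4605.46 × 0.48481 = 2233 N.
ΣF_y = 0: A_y + T·sin61° − 3050 − 1050 − 2700 = 0 → A_y = 6800 − 4605.46 × 0.87462 = 2772 N.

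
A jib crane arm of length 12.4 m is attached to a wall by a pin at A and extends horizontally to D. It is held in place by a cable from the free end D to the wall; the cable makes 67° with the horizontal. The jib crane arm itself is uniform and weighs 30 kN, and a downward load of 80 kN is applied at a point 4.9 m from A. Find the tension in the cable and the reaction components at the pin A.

T = 50.64 kN, A_x = 19.79 kN, A_y = 63.39 kN

ΣM about A: T·sin67°·12.4 − 30·6.2 − 80·4.9 = 0 → T = 578/(12.4·0.920505) = 50.6384 ≈ 50.64 kN.
ΣF_x = 0: A_x − T·cos67° = 0 → A_x = 50.6384 × 0.390731 = 19.79 kN.
ΣF_y = 0: A_y + T·sin67° − 30 − 80 = 0 → A_y = 110 − 50.6384 × 0.920505 = 63.39 kN.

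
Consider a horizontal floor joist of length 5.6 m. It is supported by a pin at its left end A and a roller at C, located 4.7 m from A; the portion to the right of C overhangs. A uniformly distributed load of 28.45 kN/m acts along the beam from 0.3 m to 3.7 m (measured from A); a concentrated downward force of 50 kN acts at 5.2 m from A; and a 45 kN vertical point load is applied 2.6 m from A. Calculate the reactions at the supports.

Resultant of the distributed load: 28.45 × 3.4 = 96.73 kN at 2 m from A.
Taking moments about A: C_y·4.7 − (28.45·3.4)·2 − 50·5.2 − 45·2.6 = 0 → C_y = 570.46/4.7 = 121.374 ≈ 121.4 kN.
ΣF_y = 0: A_y + 121.374 − 28.45·3.4 − 50 − 45 = 0 → A_y = 70.36 kN.
ΣF_x = 0: no horizontal applied forces, so A_x = 0.

A_x = 0, A_y = 70.36 kN, C_y = 121.4 kN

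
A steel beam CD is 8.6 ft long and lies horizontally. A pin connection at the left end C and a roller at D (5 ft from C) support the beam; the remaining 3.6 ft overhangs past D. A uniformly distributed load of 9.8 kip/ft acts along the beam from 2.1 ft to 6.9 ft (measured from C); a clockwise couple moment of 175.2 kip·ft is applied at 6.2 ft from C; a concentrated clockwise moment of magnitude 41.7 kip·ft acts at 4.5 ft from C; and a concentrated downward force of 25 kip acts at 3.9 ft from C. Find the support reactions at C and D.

Resultant of the distributed load: 9.8 × 4.8 = 47.04 kip at 4.5 ft from C.
Moments about C: D_y·5 − (9.8·4.8)·4.5 − 175.2 − 41.7 − 25·3.9 = 0 → D_y = 526.08/5 = 105.216 ≈ 105.2 kip.
ΣF_y = 0: C_y + 105.216 − 9.8·4.8 − 25 = 0 → C_y = -33.18 kip.
ΣF_x = 0: no horizontal applied forces, so C_x = 0.

C_x = 0, C_y = -33.18 kip, D_y = 105.2 kip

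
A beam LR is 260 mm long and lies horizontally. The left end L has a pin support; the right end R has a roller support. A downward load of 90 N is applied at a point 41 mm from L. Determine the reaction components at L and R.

Taking moments about L: R_y·260 − 90·41 = 0 → R_y = 3690/260 = 14.1923 ≈ 14.19 N.
ΣF_y = 0: L_y + 14.1923 − 90 = 0 → L_y = 75.81 N.
ΣF_x = 0: no horizontal applied forces, so L_x = 0.

L_x = 0, L_y = 75.81 N, R_y = 14.19 N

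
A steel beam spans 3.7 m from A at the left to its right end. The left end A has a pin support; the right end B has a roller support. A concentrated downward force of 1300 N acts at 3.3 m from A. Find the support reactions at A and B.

A_x = 0, A_y = 140.5 N, B_y = 1159 N

Moments about A: B_y·3.7 − 1300·3.3 = 0 → B_y = 4290/3.7 = 1159.46 ≈ 1159 N.
ΣF_y = 0: A_y + 1159.46 − 1300 = 0 → A_y = 140.5 N.
ΣF_x = 0: no horizontal applied forces, so A_x = 0.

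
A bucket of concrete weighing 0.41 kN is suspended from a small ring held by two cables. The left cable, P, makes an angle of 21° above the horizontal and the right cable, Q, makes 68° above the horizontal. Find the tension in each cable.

ΣF_x = 0: −T_P·cos21° + T_Q·cos68° = 0 → T_Q = 2.49216·T_P.
ΣF_y = 0: T_P·sin21° + T_Q·sin68° = 0.41.
Substitute: T_P·(0.358368 + 2.49216·0.927184) = 0.41 → T_P = 0.153612 ≈ 0.1536 kN.
Then T_Q = 2.49216 × 0.153612 = 0.3828 kN.

T_P = 0.1536 kN, T_Q = 0.3828 kN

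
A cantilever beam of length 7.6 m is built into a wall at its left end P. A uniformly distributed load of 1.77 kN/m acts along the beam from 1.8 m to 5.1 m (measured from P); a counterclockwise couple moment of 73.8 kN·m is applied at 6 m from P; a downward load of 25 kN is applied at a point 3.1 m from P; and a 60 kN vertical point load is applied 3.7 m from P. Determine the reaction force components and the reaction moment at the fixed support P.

Resultant of the distributed load: 1.77 × 3.3 = 5.841 kN at 3.45 m from P.
ΣF_x = 0: P_x = 0.
ΣF_y = 0: P_y − 1.77·3.3 − 25 − 60 = 0 → P_y = 90.84 kN.
ΣM about P: M_P − (1.77·3.3)·3.45 + 73.8 − 25·3.1 − 60·3.7 = 0 → M_P = 245.9 kN·m.

P_x = 0, P_y = 90.84 kN, M_P = 245.9 kN·m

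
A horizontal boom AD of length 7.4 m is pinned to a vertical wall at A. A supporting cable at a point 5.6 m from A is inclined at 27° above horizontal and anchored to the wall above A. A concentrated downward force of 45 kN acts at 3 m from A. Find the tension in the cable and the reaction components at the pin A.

T = 53.10 kN, A_x = 47.31 kN, A_y = 20.89 kN

ΣM about A: T·sin27°·5.6 − 45·3 = 0 → T = 135/(5.6·0.45399) = 53.1006 ≈ 53.10 kN.
ΣF_x = 0: A_x − T·cos27° = 0 → A_x = 53.1006 × 0.891007 = 47.31 kN.
ΣF_y = 0: A_y + T·sin27° − 45 = 0 → A_y = 45 − 53.1006 × 0.45399 = 20.89 kN.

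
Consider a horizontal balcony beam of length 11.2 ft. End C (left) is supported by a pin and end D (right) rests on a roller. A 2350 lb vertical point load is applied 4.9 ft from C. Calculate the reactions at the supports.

ΣM about C: D_y·11.2 − 2350·4.9 = 0 → D_y = 11515/11.2 = 1028.12 ≈ 1028 lb.
ΣF_y = 0: C_y + 1028.12 − 2350 = 0 → C_y = 1322 lb.
ΣF_x = 0: no horizontal applied forces, so C_x = 0.

C_x = 0, C_y = 1322 lb, D_y = 1028 lb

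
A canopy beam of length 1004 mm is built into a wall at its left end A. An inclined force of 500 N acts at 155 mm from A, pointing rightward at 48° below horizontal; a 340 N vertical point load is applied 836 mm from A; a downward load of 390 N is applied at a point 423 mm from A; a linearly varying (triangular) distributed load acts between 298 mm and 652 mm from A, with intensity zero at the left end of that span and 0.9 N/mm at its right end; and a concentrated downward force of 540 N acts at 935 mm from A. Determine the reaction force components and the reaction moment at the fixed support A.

A_x = -334.6 N, A_y = 1801 N, M_A = 1097000 N·mm

Resultant of the triangular load: ½ × 0.9 × 354 = 159.3 N, acting at 534 mm from A (one-third of the span from the peak).
ΣF_x = 0: A_x + 500·cos48° = 0 → A_x = -334.6 N.
ΣF_y = 0: A_y − 500·sin48° − 340 − 390 − ½·0.9·354 − 540 = 0 → A_y = 1801 N.
ΣM about A: M_A − 500·sin48°·155 − 340·836 − 390·423 − (½·0.9·354)·534 − 540·935 = 0 → M_A = 1097000 N·mm.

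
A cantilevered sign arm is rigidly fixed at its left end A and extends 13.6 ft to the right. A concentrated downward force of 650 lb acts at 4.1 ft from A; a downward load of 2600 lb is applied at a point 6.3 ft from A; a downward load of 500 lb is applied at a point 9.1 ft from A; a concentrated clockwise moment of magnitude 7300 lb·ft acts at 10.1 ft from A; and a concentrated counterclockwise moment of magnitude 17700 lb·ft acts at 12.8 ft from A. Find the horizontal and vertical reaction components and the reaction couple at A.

A_x = 0, A_y = 3750 lb, M_A = 13200 lb·ft

ΣF_x = 0: A_x = 0.
ΣF_y = 0: A_y − 650 − 2600 − 500 = 0 → A_y = 3750 lb.
ΣM about A: M_A − 650·4.1 − 2600·6.3 − 500·9.1 − 7300 + 17700 = 0 → M_A = 13200 lb·ft.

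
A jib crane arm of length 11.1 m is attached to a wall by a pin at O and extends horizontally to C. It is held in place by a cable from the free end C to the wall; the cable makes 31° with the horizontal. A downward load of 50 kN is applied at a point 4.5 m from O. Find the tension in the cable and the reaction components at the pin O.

T = 39.36 kN, O_x = 33.74 kN, O_y = 29.73 kN

ΣM about O: T·sin31°·11.1 − 50·4.5 = 0 → T = 225/(11.1·0.515038) = 39.3568 ≈ 39.36 kN.
ΣF_x = 0: O_x − T·cos31° = 0 → O_x = 39.3568 × 0.857167 = 33.74 kN.
ΣF_y = 0: O_y + T·sin31° − 50 = 0 → O_y = 50 − 39.3568 × 0.515038 = 29.73 kN.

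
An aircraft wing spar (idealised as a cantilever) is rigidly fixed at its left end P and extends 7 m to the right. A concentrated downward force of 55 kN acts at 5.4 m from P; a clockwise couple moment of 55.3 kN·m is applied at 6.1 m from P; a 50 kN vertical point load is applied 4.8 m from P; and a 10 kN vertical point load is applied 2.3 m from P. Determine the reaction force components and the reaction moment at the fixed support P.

P_x = 0, P_y = 115.0 kN, M_P = 615.3 kN·m

ΣF_x = 0: P_x = 0.
ΣF_y = 0: P_y − 55 − 50 − 10 = 0 → P_y = 115.0 kN.
ΣM about P: M_P − 55·5.4 − 55.3 − 50·4.8 − 10·2.3 = 0 → M_P = 615.3 kN·m.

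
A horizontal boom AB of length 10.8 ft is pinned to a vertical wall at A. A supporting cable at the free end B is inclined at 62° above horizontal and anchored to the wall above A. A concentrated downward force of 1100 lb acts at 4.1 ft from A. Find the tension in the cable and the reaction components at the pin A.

T = 473.0 lb, A_x = 222.0 lb, A_y = 682.4 lb

ΣM about A: T·sin62°·10.8 − 1100·4.1 = 0 → T = 4510/(10.8·0.882948) = 472.953 ≈ 473.0 lb.
ΣF_x = 0: A_x − T·cos62° = 0 → A_x = 472.953 × 0.469472 = 222.0 lb.
ΣF_y = 0: A_y + T·sin62° − 1100 = 0 → A_y = 1100 − 472.953 × 0.882948 = 682.4 lb.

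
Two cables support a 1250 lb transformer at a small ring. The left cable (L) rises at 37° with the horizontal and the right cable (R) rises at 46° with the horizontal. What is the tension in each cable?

ΣF_x = 0: −T_L·cos37° + T_R·cos46° = 0 → T_R = 1.14968·T_L.
ΣF_y = 0: T_L·sin37° + T_R·sin46° = 1250.
Substitute: T_L·(0.601815 + 1.14968·0.71934) = 1250 → T_L = 874.844 ≈ 874.8 lb.
Then T_R = 1.14968 × 874.844 = 1006 lb.

T_L = 874.8 lb, T_R = 1006 lb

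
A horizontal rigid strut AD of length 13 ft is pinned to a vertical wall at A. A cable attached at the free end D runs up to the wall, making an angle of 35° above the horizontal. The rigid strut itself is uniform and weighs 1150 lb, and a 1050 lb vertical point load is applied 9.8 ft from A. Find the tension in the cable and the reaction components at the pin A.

ΣM about A: T·sin35°·13 − 1150·6.5 − 1050·9.8 = 0 → T = 17765/(13·0.573576) = 2382.49 ≈ 2382 lb.
ΣF_x = 0: A_x − T·cos35° = 0 → A_x = 2382.49 × 0.819152 = 1952 lb.
ΣF_y = 0: A_y + T·sin35° − 1150 − 1050 = 0 → A_y = 2200 − 2382.49 × 0.573576 = 833.5 lb.

T = 2382 lb, A_x = 1952 lb, A_y = 833.5 lb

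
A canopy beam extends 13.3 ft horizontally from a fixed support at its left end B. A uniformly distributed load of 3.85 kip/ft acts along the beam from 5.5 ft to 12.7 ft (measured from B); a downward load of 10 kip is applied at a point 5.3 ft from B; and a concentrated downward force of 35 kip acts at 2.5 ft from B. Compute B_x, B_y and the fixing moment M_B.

B_x = 0, B_y = 72.72 kip, M_B = 392.8 kip·ft

Resultant of the distributed load: 3.85 × 7.2 = 27.72 kip at 9.1 ft from B.
ΣF_x = 0: B_x = 0.
ΣF_y = 0: B_y − 3.85·7.2 − 10 − 35 = 0 → B_y = 72.72 kip.
ΣM about B: M_B − (3.85·7.2)·9.1 − 10·5.3 − 35·2.5 = 0 → M_B = 392.8 kip·ft.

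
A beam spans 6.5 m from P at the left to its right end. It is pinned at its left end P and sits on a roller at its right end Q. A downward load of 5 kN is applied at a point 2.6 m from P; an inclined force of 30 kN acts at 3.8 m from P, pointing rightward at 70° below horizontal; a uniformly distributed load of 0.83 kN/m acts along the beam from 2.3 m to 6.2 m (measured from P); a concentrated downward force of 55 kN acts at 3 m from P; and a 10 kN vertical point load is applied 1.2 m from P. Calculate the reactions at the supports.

P_x = -10.26 kN, P_y = 53.60 kN, Q_y = 47.83 kN

Resultant of the distributed load: 0.83 × 3.9 = 3.237 kN at 4.25 m from P.
ΣM about P: Q_y·6.5 − 5·2.6 − 30·sin70°·3.8 − (0.83·3.9)·4.25 − 55·3 − 10·1.2 = 0 → Q_y = 310.882/6.5 = 47.828 ≈ 47.83 kN.
ΣF_y = 0: P_y + 47.828 − 5 − 30·sin70° − 0.83·3.9 − 55 − 10 = 0 → P_y = 53.60 kN.
ΣF_x = 0: P_x + 30·cos70° = 0 → P_x = -10.26 kN.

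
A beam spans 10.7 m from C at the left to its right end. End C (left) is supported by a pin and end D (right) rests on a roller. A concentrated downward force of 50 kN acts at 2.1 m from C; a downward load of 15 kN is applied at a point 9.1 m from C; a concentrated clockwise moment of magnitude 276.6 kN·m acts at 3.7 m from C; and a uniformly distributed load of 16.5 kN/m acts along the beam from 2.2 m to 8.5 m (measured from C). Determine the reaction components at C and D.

C_x = 0, C_y = 68.55 kN, D_y = 100.4 kN

Resultant of the distributed load: 16.5 × 6.3 = 103.95 kN at 5.35 m from C.
ΣM about C: D_y·10.7 − 50·2.1 − 15·9.1 − 276.6 − (16.5·6.3)·5.35 = 0 → D_y = 1074.2325/10.7 = 100.396 ≈ 100.4 kN.
ΣF_y = 0: C_y + 100.396 − 50 − 15 − 16.5·6.3 = 0 → C_y = 68.55 kN.
ΣF_x = 0: no horizontal applied forces, so C_x = 0.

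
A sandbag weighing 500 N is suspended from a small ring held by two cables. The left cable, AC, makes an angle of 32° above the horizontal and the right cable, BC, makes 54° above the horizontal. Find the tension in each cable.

T_AC = 294.6 N, T_BC = 425.1 N

ΣF_x = 0: −T_AC·cos32° + T_BC·cos54° = 0 → T_BC = 1.44279·T_AC.
ΣF_y = 0: T_AC·sin32° + T_BC·sin54° = 500.
Substitute: T_AC·(0.529919 + 1.44279·0.809017) = 500 → T_AC = 294.61 ≈ 294.6 N.
Then T_BC = 1.44279 × 294.61 = 425.1 N.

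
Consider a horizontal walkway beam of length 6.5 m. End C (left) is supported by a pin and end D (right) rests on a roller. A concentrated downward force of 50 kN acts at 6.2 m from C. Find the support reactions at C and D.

C_x = 0, C_y = 2.308 kN, D_y = 47.69 kN

Moments about C: D_y·6.5 − 50·6.2 = 0 → D_y = 310/6.5 = 47.6923 ≈ 47.69 kN.
ΣF_y = 0: C_y + 47.6923 − 50 = 0 → C_y = 2.308 kN.
ΣF_x = 0: no horizontal applied forces, so C_x = 0.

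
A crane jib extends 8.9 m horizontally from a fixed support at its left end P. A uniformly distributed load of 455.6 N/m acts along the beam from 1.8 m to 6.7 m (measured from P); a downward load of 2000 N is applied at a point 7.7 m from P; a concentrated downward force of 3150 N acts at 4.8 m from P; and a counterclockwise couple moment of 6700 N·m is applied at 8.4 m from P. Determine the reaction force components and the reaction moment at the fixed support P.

Resultant of the distributed load: 455.6 × 4.9 = 2232.44 N at 4.25 m from P.
ΣF_x = 0: P_x = 0.
ΣF_y = 0: P_y − 455.6·4.9 − 2000 − 3150 = 0 → P_y = 7382 N.
ΣM about P: M_P − (455.6·4.9)·4.25 − 2000·7.7 − 3150·4.8 + 6700 = 0 → M_P = 33310 N·m.

P_x = 0, P_y = 7382 N, M_P = 33310 N·m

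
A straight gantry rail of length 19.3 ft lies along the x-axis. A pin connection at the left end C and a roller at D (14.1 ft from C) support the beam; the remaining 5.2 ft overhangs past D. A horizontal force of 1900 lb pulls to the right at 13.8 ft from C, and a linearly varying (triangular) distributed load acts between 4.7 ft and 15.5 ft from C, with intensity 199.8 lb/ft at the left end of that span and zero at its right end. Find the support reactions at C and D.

Resultant of the triangular load: ½ × 199.8 × 10.8 = 1078.92 lb, acting at 8.3 ft from C (one-third of the span from the peak).
Moments about C: D_y·14.1 − (½·199.8·10.8)·8.3 = 0 → D_y = 8955.036/14.1 = 635.109 ≈ 635.1 lb.
ΣF_y = 0: C_y + 635.109 − ½·199.8·10.8 = 0 → C_y = 443.8 lb.
ΣF_x = 0: C_x + 1900 = 0 → C_x = -1900 lb.

C_x = -1900 lb, C_y = 443.8 lb, D_y = 635.1 lb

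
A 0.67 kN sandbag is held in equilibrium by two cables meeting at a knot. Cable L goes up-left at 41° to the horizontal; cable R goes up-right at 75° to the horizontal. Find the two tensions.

ΣF_x = 0: −T_L·cos41° + T_R·cos75° = 0 → T_R = 2.91597·T_L.
ΣF_y = 0: T_L·sin41° + T_R·sin75° = 0.67.
Substitute: T_L·(0.656059 + 2.91597·0.965926) = 0.67 → T_L = 0.192935 ≈ 0.1929 kN.
Then T_R = 2.91597 × 0.192935 = 0.5626 kN.

T_L = 0.1929 kN, T_R = 0.5626 kN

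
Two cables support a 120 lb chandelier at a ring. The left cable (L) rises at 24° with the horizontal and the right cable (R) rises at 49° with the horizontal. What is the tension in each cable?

T_L = 82.32 lb, T_R = 114.6 lb

ΣF_x = 0: −T_L·cos24° + T_R·cos49° = 0 → T_R = 1.39247·T_L.
ΣF_y = 0: T_L·sin24° + T_R·sin49° = 120.
Substitute: T_L·(0.406737 + 1.39247·0.75471) = 120 → T_L = 82.3244 ≈ 82.32 lb.
Then T_R = 1.39247 × 82.3244 = 114.6 lb.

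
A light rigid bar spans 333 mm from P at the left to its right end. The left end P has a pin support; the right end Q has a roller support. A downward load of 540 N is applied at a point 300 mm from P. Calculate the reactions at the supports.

ΣM about P: Q_y·333 − 540·300 = 0 → Q_y = 162000/333 = 486.486 ≈ 486.5 N.
ΣF_y = 0: P_y + 486.486 − 540 = 0 → P_y = 53.51 N.
ΣF_x = 0: no horizontal applied forces, so P_x = 0.

P_x = 0, P_y = 53.51 N, Q_y = 486.5 N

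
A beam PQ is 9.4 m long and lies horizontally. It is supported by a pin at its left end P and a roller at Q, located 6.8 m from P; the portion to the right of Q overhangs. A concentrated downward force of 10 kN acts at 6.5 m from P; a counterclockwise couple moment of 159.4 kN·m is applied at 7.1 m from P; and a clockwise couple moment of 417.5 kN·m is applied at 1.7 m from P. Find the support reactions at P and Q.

P_x = 0, P_y = -37.51 kN, Q_y = 47.51 kN

Moments about P: Q_y·6.8 − 10·6.5 + 159.4 − 417.5 = 0 → Q_y = 323.1/6.8 = 47.5147 ≈ 47.51 kN.
ΣF_y = 0: P_y + 47.5147 − 10 = 0 → P_y = -37.51 kN.
ΣF_x = 0: no horizontal applied forces, so P_x = 0.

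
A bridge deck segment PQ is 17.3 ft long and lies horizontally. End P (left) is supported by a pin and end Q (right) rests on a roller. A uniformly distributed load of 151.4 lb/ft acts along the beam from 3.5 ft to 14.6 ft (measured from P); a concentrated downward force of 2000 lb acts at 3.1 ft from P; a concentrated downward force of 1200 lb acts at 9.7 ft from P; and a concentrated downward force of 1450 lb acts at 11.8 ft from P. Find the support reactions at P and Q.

P_x = 0, P_y = 3431 lb, Q_y = 2899 lb

Resultant of the distributed load: 151.4 × 11.1 = 1680.54 lb at 9.05 ft from P.
Moments about P: Q_y·17.3 − (151.4·11.1)·9.05 − 2000·3.1 − 1200·9.7 − 1450·11.8 = 0 → Q_y = 50158.887/17.3 = 2899.36 ≈ 2899 lb.
ΣF_y = 0: P_y + 2899.36 − 151.4·11.1 − 2000 − 1200 − 1450 = 0 → P_y = 3431 lb.
ΣF_x = 0: no horizontal applied forces, so P_x = 0.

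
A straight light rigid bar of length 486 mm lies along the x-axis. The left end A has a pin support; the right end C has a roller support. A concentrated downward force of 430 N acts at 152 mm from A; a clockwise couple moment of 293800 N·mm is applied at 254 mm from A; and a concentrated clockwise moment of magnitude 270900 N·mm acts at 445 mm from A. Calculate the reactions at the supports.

Taking moments about A: C_y·486 − 430·152 − 293800 − 270900 = 0 → C_y = 630060/486 = 1296.42 ≈ 1296 N.
ΣF_y = 0: A_y + 1296.42 − 430 = 0 → A_y = -866.4 N.
ΣF_x = 0: no horizontal applied forces, so A_x = 0.

A_x = 0, A_y = -866.4 N, C_y = 1296 N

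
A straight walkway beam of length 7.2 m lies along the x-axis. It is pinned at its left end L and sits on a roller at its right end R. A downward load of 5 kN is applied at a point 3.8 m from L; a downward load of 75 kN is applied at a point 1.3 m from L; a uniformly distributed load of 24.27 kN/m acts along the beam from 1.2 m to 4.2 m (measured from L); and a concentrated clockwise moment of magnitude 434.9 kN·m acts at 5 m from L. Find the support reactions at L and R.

Resultant of the distributed load: 24.27 × 3 = 72.81 kN at 2.7 m from L.
Moments about L: R_y·7.2 − 5·3.8 − 75·1.3 − (24.27·3)·2.7 − 434.9 = 0 → R_y = 747.987/7.2 = 103.887 ≈ 103.9 kN.
ΣF_y = 0: L_y + 103.887 − 5 − 75 − 24.27·3 = 0 → L_y = 48.92 kN.
ΣF_x = 0: no horizontal applied forces, so L_x = 0.

L_x = 0, L_y = 48.92 kN, R_y = 103.9 kN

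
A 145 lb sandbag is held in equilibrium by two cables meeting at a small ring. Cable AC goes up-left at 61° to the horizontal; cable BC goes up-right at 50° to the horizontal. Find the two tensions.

ΣF_x = 0: −T_AC·cos61° + T_BC·cos50° = 0 → T_BC = 0.75423·T_AC.
ΣF_y = 0: T_AC·sin61° + T_BC·sin50° = 145.
Substitute: T_AC·(0.87462 + 0.75423·0.766044) = 145 → T_AC = 99.8352 ≈ 99.84 lb.
Then T_BC = 0.75423 × 99.8352 = 75.30 lb.

T_AC = 99.84 lb, T_BC = 75.30 lb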